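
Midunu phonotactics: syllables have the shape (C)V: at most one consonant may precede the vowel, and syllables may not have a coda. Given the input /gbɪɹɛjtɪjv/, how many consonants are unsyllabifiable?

4

The consonants /g/, /j/, /j/, /v/ cannot be parsed into a legal (C)V syllable (no codas are permitted; onsets are limited to one consonant).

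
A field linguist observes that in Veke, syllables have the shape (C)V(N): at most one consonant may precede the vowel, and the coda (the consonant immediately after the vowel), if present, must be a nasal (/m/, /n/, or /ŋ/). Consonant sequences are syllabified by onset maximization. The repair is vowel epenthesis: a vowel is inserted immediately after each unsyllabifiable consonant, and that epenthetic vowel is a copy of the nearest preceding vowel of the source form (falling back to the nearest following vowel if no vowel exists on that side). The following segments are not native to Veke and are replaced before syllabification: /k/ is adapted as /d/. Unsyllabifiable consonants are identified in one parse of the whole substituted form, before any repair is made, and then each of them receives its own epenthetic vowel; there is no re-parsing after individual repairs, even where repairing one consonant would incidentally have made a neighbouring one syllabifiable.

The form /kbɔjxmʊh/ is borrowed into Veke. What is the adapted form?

Substitution: /k/ → /d/, giving /dbɔjxmʊh/.
Under (C)V(N), the unsyllabifiable consonants are /d/, /j/, /x/, /h/ (only a nasal (/m/, /n/, or /ŋ/) is licensed in coda position; onsets are limited to one consonant).
Each unlicensed consonant becomes the onset of a new syllable: /d/ → /dɔ/, /j/ → /jɔ/, /x/ → /xɔ/, /h/ → /hʊ/.

dɔbɔjɔxɔmʊhʊ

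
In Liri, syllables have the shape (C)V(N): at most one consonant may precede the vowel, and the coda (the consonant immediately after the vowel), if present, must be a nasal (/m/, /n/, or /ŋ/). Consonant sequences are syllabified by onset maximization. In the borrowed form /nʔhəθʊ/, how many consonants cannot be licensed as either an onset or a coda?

2

Syllabifying with onset maximization leaves /n/, /ʔ/ stranded (only a nasal (/m/, /n/, or /ŋ/) is licensed in coda position; onsets are limited to one consonant).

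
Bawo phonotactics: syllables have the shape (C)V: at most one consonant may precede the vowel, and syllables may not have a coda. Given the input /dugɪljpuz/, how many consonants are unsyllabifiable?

Syllabifying with onset maximization leaves /l/, /j/, /z/ stranded (no codas are permitted; onsets are limited to one consonant).

3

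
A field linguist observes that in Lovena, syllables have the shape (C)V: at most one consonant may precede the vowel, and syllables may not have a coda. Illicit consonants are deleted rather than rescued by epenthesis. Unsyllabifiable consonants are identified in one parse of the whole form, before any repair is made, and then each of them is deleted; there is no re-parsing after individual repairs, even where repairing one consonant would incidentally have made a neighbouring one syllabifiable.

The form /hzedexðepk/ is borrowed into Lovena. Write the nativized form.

The consonants /h/, /x/, /p/, /k/ cannot be parsed into a legal (C)V syllable (no codas are permitted; onsets are limited to one consonant).
Each unlicensed consonant is deleted: /h/, /x/, /p/, /k/.

zedeðe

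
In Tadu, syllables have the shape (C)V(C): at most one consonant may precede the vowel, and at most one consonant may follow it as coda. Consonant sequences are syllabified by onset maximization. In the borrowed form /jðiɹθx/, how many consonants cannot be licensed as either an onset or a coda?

The consonants /j/, /θ/, /x/ cannot be parsed into a legal (C)V(C) syllable (at most one coda consonant is licensed; onsets are limited to one consonant).

3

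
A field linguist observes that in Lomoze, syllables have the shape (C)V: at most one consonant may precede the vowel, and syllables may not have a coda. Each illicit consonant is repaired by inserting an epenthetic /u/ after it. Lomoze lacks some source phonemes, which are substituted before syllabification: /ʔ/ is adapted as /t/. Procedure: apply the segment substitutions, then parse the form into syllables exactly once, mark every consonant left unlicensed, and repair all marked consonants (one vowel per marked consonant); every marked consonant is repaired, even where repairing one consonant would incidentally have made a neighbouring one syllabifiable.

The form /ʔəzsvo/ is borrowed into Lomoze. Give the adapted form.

Substitution: /ʔ/ → /t/, giving /təzsvo/.
Under (C)V, the unsyllabifiable consonants are /z/, /s/ (no codas are permitted; onsets are limited to one consonant).
Inserting the epenthetic vowel yields /z/ → /zu/, /s/ → /su/.

təzusuvo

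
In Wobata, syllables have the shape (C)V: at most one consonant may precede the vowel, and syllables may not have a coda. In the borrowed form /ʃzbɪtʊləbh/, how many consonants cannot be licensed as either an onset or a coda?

4

Syllabifying with onset maximization leaves /ʃ/, /z/, /b/, /h/ stranded (no codas are permitted; onsets are limited to one consonant).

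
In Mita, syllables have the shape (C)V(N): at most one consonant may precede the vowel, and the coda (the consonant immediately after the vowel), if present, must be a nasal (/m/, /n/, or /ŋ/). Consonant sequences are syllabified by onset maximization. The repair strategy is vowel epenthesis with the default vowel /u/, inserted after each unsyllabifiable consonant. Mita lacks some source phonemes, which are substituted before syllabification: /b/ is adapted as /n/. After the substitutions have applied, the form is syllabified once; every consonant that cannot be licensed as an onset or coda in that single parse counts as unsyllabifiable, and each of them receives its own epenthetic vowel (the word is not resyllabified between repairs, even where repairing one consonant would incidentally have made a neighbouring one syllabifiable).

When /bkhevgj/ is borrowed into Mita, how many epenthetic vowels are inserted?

5

After substitution the input is /nkhevgj/.
The unsyllabifiable consonants are /n/, /k/, /v/, /g/, /j/; each receives one epenthetic vowel.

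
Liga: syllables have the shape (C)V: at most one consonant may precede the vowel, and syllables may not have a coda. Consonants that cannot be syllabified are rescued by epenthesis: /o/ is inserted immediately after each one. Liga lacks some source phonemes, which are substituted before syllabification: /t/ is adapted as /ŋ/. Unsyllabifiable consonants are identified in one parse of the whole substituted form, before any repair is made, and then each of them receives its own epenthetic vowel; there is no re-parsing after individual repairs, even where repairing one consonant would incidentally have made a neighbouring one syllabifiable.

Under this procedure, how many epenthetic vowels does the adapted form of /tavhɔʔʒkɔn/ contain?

After substitution the input is /ŋavhɔʔʒkɔn/.
The unsyllabifiable consonants are /v/, /ʔ/, /ʒ/, /n/; each receives one epenthetic vowel.

4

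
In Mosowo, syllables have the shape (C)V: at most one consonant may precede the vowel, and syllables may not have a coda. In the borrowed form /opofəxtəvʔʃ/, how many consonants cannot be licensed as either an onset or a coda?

Under (C)V, the unsyllabifiable consonants are /x/, /v/, /ʔ/, /ʃ/ (no codas are permitted; onsets are limited to one consonant).

4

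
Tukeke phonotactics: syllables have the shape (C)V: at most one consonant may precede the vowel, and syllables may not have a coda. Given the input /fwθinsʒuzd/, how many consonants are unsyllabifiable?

6

Syllabifying with onset maximization leaves /f/, /w/, /n/, /s/, /z/, /d/ stranded (no codas are permitted; onsets are limited to one consonant).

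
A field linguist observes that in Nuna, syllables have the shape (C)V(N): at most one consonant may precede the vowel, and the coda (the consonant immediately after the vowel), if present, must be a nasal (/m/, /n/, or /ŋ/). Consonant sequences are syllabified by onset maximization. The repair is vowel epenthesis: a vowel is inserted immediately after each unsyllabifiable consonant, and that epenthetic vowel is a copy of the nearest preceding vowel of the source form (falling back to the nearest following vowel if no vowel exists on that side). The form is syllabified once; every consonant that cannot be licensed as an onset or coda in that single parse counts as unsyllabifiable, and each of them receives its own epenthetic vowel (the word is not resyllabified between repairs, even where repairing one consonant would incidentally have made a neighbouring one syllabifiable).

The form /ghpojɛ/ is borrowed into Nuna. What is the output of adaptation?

Syllabifying with onset maximization leaves /g/, /h/ stranded (only a nasal (/m/, /n/, or /ŋ/) is licensed in coda position; onsets are limited to one consonant).
Inserting the epenthetic vowel yields /g/ → /go/, /h/ → /ho/.

gohopojɛ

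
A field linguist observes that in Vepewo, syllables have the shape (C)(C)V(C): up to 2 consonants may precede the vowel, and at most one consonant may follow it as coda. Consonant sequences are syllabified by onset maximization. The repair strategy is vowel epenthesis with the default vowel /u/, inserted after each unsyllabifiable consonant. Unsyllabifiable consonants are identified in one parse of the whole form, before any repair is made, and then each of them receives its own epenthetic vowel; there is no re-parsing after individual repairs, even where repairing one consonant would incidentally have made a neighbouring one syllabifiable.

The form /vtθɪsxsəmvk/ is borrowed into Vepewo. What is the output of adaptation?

Under (C)(C)V(C), the unsyllabifiable consonants are /v/, /v/, /k/ (at most one coda consonant is licensed; onsets may contain at most 2 consonants).
Each unlicensed consonant becomes the onset of a new syllable: /v/ → /vu/, /v/ → /vu/, /k/ → /ku/.

vutθɪsxsəmvuku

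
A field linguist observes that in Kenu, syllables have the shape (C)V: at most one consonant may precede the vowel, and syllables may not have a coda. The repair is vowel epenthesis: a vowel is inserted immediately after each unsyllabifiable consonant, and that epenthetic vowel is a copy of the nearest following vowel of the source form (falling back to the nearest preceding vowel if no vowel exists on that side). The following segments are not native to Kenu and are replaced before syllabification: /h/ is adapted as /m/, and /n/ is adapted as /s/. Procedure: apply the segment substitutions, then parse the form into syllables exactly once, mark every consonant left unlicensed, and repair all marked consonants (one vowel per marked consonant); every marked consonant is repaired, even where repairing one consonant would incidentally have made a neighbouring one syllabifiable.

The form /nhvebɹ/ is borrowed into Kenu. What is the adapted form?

Substitution: /n/ → /s/, /h/ → /m/, giving /smvebɹ/.
The consonants /s/, /m/, /b/, /ɹ/ cannot be parsed into a legal (C)V syllable (no codas are permitted; onsets are limited to one consonant).
Inserting the epenthetic vowel yields /s/ → /se/, /m/ → /me/, /b/ → /be/, /ɹ/ → /ɹe/.

semevebeɹe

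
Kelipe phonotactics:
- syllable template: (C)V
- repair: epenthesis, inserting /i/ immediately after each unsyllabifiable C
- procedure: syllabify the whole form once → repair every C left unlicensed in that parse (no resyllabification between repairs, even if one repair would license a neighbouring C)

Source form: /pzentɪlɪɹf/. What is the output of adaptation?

pizenitɪlɪɹifi

Under (C)V, the unsyllabifiable consonants are /p/, /n/, /ɹ/, /f/ (no codas are permitted; onsets are limited to one consonant).
Inserting the epenthetic vowel yields /p/ → /pi/, /n/ → /ni/, /ɹ/ → /ɹi/, /f/ → /fi/.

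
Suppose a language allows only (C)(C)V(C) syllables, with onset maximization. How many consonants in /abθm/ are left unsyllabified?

2

Under (C)(C)V(C), the unsyllabifiable consonants are /θ/, /m/ (at most one coda consonant is licensed; onsets may contain at most 2 consonants).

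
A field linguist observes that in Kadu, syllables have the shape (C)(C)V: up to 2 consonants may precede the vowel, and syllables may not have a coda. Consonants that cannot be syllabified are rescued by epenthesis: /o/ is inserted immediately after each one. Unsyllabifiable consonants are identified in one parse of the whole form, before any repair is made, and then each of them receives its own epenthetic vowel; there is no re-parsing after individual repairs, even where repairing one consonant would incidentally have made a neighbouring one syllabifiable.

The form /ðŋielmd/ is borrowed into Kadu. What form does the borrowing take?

Syllabifying with onset maximization leaves /l/, /m/, /d/ stranded (no codas are permitted; onsets may contain at most 2 consonants).
Each unlicensed consonant becomes the onset of a new syllable: /l/ → /lo/, /m/ → /mo/, /d/ → /do/.

ðŋielomodo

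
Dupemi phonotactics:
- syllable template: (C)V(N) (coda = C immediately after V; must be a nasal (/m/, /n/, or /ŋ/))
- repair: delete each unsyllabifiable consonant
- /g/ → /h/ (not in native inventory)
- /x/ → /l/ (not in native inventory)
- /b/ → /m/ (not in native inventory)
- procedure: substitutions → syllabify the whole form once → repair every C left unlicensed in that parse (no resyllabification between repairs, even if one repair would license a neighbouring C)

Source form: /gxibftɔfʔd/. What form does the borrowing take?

limtɔ

Substitution: /g/ → /h/, /x/ → /l/, /b/ → /m/, giving /hlimftɔfʔd/.
The consonants /h/, /f/, /f/, /ʔ/, /d/ cannot be parsed into a legal (C)V(N) syllable (only a nasal (/m/, /n/, or /ŋ/) is licensed in coda position; onsets are limited to one consonant).
Deleting the stranded consonants removes /h/, /f/, /f/, /ʔ/, /d/.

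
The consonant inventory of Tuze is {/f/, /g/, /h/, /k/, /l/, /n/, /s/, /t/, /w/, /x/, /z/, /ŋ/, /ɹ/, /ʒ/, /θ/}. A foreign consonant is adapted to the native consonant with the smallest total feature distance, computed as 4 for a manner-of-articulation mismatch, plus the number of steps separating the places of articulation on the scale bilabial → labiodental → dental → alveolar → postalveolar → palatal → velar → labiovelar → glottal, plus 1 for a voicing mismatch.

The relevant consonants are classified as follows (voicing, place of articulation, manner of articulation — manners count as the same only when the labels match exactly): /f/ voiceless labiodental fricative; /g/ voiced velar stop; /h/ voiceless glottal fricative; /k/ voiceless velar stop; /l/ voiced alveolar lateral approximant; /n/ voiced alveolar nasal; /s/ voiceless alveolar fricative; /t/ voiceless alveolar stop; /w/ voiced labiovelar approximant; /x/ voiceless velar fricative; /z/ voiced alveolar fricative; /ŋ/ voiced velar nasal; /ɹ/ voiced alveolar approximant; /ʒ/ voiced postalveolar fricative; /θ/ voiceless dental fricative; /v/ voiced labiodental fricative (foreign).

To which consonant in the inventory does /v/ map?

f

/f/ is closest: same manner (fricative), place distance 0 (labiodental→labiodental), voicing differs (+1); total 1. Next closest is /z/ at distance 2.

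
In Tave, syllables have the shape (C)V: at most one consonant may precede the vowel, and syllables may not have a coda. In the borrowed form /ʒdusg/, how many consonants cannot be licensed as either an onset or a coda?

3

The consonants /ʒ/, /s/, /g/ cannot be parsed into a legal (C)V syllable (no codas are permitted; onsets are limited to one consonant).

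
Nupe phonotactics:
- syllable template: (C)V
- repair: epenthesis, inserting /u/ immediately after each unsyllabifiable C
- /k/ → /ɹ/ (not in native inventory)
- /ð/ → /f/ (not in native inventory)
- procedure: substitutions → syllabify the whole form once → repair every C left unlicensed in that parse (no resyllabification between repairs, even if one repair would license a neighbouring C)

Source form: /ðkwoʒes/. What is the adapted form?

fuɹuwoʒesu

Substitution: /ð/ → /f/, /k/ → /ɹ/, giving /fɹwoʒes/.
Syllabifying with onset maximization leaves /f/, /ɹ/, /s/ stranded (no codas are permitted; onsets are limited to one consonant).
Epenthesis after each stranded consonant: /f/ → /fu/, /ɹ/ → /ɹu/, /s/ → /su/.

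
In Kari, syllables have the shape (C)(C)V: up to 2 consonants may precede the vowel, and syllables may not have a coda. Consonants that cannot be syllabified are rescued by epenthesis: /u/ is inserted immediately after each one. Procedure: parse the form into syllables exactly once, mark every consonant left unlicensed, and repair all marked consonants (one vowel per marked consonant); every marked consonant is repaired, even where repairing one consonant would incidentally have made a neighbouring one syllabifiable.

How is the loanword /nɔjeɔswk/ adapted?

nɔjeɔsuwuku

Syllabifying with onset maximization leaves /s/, /w/, /k/ stranded (no codas are permitted; onsets may contain at most 2 consonants).
Epenthesis after each stranded consonant: /s/ → /su/, /w/ → /wu/, /k/ → /ku/.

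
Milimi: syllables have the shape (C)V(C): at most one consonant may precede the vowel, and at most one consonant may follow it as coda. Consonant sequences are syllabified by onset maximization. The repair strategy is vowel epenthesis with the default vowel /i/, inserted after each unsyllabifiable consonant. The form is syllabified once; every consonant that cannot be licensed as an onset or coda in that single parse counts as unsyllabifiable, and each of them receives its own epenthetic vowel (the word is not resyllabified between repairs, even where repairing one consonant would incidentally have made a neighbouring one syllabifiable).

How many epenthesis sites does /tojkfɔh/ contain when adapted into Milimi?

1

The unsyllabifiable consonants are /k/; each receives one epenthetic vowel.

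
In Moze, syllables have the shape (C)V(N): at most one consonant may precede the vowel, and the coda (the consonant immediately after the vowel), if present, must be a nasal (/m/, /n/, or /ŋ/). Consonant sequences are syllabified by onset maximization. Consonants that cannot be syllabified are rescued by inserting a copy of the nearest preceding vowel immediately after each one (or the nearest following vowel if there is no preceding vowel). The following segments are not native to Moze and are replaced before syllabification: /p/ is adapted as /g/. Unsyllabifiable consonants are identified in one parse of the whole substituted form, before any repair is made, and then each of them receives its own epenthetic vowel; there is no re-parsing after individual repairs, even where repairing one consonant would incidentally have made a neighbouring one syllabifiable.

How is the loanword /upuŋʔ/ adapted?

Substitution: /p/ → /g/, giving /uguŋʔ/.
Under (C)V(N), the unsyllabifiable consonants are /ʔ/ (only a nasal (/m/, /n/, or /ŋ/) is licensed in coda position; onsets are limited to one consonant).
Epenthesis after each stranded consonant: /ʔ/ → /ʔu/.

uguŋʔu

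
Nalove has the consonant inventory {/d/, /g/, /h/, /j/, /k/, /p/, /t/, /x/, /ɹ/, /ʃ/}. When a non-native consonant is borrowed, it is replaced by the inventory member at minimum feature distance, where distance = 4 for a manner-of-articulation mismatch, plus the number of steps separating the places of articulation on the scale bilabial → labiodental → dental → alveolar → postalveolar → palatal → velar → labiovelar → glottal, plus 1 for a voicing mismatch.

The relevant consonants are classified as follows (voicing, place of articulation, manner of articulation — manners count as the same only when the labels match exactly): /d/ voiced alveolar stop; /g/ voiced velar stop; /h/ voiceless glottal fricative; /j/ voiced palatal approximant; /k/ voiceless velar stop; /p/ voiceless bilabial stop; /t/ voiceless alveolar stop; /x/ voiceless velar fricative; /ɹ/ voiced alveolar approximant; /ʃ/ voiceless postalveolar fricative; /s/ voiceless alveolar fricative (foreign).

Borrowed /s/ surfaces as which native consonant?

ʃ

/ʃ/ is closest: same manner (fricative), place distance 1 (alveolar→postalveolar), same voicing; total 1. Next closest is /x/ at distance 3.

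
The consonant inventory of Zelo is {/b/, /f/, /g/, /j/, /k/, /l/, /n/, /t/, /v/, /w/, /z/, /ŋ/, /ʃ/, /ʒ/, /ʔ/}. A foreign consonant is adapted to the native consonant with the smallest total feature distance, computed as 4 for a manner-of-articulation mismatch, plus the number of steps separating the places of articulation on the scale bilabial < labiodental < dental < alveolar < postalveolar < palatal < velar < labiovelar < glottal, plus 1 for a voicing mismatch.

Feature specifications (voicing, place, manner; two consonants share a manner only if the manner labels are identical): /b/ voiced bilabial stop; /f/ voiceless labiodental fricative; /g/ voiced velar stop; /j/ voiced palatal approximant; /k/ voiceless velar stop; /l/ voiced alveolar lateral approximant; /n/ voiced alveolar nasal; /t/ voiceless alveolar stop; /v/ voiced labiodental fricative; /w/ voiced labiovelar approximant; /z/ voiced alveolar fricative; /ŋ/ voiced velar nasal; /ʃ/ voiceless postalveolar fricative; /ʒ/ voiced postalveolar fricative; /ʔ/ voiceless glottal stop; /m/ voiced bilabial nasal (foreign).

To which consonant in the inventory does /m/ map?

/n/ is closest: same manner (nasal), place distance 3 (bilabial→alveolar), same voicing; total 3. Next closest is /b/ at distance 4.

n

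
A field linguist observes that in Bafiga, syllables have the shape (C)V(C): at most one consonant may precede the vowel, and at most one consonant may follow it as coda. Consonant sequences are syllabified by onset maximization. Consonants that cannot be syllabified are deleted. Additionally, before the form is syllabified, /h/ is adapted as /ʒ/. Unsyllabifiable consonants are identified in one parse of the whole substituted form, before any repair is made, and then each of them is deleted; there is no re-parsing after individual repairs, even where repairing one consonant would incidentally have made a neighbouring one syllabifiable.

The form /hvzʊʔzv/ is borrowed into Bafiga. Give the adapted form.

Substitution: /h/ → /ʒ/, giving /ʒvzʊʔzv/.
Syllabifying with onset maximization leaves /ʒ/, /v/, /z/, /v/ stranded (at most one coda consonant is licensed; onsets are limited to one consonant).
Deletion applies to /ʒ/, /v/, /z/, /v/.

zʊʔ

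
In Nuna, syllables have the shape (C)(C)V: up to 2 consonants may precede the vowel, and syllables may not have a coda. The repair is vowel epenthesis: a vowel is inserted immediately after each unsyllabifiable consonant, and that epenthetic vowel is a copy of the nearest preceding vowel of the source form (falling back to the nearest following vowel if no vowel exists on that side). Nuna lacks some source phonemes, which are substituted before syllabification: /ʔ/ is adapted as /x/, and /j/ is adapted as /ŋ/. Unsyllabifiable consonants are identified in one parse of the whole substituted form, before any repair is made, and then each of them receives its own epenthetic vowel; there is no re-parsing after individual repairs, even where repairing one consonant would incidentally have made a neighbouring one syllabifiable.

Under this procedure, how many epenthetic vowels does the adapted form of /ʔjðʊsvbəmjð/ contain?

After substitution the input is /xŋðʊsvbəmŋð/.
The unsyllabifiable consonants are /x/, /s/, /m/, /ŋ/, /ð/; each receives one epenthetic vowel.

5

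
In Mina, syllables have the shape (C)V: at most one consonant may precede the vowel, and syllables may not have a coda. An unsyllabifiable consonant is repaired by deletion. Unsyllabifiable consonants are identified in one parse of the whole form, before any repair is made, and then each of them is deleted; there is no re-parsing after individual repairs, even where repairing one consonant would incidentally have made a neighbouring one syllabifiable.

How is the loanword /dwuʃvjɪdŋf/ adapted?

wujɪ

The consonants /d/, /ʃ/, /v/, /d/, /ŋ/, /f/ cannot be parsed into a legal (C)V syllable (no codas are permitted; onsets are limited to one consonant).
Each unlicensed consonant is deleted: /d/, /ʃ/, /v/, /d/, /ŋ/, /f/.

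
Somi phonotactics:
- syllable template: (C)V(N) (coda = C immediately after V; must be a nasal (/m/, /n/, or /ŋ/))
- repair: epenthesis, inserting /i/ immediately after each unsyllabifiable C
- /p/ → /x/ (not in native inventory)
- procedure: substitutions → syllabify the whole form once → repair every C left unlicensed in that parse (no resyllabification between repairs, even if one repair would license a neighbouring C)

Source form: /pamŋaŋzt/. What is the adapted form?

Substitution: /p/ → /x/, giving /xamŋaŋzt/.
Under (C)V(N), the unsyllabifiable consonants are /z/, /t/ (only a nasal (/m/, /n/, or /ŋ/) is licensed in coda position; onsets are limited to one consonant).
Epenthesis after each stranded consonant: /z/ → /zi/, /t/ → /ti/.

xamŋaŋziti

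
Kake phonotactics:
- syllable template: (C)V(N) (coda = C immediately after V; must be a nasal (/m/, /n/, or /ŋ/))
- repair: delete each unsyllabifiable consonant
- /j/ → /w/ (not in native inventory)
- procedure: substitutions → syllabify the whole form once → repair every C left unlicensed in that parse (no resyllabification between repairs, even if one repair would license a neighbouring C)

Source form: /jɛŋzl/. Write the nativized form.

wɛŋ

Substitution: /j/ → /w/, giving /wɛŋzl/.
The consonants /z/, /l/ cannot be parsed into a legal (C)V(N) syllable (only a nasal (/m/, /n/, or /ŋ/) is licensed in coda position; onsets are limited to one consonant).
Deleting the stranded consonants removes /z/, /l/.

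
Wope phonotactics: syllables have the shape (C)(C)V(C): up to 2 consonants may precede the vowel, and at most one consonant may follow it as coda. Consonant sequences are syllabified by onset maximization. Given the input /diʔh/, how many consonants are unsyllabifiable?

Syllabifying with onset maximization leaves /h/ stranded (at most one coda consonant is licensed; onsets may contain at most 2 consonants).

1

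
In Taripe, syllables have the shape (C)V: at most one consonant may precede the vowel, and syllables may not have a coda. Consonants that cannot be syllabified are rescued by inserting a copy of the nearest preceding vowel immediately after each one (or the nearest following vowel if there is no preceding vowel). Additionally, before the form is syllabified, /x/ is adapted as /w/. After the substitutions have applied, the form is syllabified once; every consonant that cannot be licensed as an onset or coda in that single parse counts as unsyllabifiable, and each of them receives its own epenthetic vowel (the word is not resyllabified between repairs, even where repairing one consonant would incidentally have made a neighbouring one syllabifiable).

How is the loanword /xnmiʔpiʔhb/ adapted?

Substitution: /x/ → /w/, giving /wnmiʔpiʔhb/.
Under (C)V, the unsyllabifiable consonants are /w/, /n/, /ʔ/, /ʔ/, /h/, /b/ (no codas are permitted; onsets are limited to one consonant).
Epenthesis after each stranded consonant: /w/ → /wi/, /n/ → /ni/, /ʔ/ → /ʔi/, /ʔ/ → /ʔi/, /h/ → /hi/, /b/ → /bi/.

winimiʔipiʔihibi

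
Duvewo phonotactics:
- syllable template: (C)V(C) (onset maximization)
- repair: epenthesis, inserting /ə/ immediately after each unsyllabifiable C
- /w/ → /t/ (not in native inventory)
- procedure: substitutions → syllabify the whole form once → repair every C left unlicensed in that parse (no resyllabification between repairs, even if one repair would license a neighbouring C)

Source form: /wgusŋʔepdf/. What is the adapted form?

Substitution: /w/ → /t/, giving /tgusŋʔepdf/.
Syllabifying with onset maximization leaves /t/, /ŋ/, /d/, /f/ stranded (at most one coda consonant is licensed; onsets are limited to one consonant).
Each unlicensed consonant becomes the onset of a new syllable: /t/ → /tə/, /ŋ/ → /ŋə/, /d/ → /də/, /f/ → /fə/.

təgusŋəʔepdəfə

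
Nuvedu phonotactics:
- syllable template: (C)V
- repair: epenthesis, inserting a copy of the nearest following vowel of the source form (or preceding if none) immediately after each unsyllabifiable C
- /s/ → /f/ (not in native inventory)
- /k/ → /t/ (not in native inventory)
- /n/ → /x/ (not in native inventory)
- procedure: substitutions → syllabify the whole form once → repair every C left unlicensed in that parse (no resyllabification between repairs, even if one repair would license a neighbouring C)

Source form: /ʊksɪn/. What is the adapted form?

ʊtɪfɪxɪ

Substitution: /k/ → /t/, /s/ → /f/, /n/ → /x/, giving /ʊtfɪx/.
Under (C)V, the unsyllabifiable consonants are /t/, /x/ (no codas are permitted; onsets are limited to one consonant).
Epenthesis after each stranded consonant: /t/ → /tɪ/, /x/ → /xɪ/.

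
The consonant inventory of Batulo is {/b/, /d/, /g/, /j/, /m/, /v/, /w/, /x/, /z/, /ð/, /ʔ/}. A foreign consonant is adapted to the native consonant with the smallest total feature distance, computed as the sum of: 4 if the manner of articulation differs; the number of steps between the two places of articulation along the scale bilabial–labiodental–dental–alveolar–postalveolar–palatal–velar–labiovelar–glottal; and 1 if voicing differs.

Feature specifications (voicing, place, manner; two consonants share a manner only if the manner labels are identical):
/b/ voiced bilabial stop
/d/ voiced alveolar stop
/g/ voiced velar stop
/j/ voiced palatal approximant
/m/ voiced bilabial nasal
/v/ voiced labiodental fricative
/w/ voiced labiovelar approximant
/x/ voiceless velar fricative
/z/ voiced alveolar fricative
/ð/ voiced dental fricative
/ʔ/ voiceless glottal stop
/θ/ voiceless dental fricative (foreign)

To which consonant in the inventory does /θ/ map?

ð

/ð/ is closest: same manner (fricative), place distance 0 (dental→dental), voicing differs (+1); total 1. Next closest is /v/ at distance 2.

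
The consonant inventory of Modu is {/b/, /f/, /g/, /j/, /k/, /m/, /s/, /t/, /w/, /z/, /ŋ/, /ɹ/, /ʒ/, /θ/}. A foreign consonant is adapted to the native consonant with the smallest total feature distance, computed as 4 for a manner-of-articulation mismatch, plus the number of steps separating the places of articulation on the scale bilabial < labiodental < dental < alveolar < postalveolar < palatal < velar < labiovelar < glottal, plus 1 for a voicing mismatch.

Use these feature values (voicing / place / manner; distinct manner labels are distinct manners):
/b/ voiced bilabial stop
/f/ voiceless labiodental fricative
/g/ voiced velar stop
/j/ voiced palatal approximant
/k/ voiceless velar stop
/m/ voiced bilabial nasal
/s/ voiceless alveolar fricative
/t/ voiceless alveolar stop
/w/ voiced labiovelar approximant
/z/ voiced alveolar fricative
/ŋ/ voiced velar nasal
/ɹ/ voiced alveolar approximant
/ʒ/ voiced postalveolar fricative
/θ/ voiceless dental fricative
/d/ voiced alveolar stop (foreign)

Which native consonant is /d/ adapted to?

t

/t/ is closest: same manner (stop), place distance 0 (alveolar→alveolar), voicing differs (+1); total 1. Next closest is /b/ at distance 3.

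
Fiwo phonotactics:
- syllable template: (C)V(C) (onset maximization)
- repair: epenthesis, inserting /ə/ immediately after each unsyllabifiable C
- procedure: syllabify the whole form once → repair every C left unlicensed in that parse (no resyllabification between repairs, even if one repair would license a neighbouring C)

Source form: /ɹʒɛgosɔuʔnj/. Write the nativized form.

The consonants /ɹ/, /n/, /j/ cannot be parsed into a legal (C)V(C) syllable (at most one coda consonant is licensed; onsets are limited to one consonant).
Each unlicensed consonant becomes the onset of a new syllable: /ɹ/ → /ɹə/, /n/ → /nə/, /j/ → /jə/.

ɹəʒɛgosɔuʔnəjə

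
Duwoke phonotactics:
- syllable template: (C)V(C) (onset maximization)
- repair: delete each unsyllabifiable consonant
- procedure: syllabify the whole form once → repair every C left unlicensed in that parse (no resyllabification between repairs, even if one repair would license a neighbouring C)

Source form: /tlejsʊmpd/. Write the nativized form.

lejsʊm

Under (C)V(C), the unsyllabifiable consonants are /t/, /p/, /d/ (at most one coda consonant is licensed; onsets are limited to one consonant).
Each unlicensed consonant is deleted: /t/, /p/, /d/.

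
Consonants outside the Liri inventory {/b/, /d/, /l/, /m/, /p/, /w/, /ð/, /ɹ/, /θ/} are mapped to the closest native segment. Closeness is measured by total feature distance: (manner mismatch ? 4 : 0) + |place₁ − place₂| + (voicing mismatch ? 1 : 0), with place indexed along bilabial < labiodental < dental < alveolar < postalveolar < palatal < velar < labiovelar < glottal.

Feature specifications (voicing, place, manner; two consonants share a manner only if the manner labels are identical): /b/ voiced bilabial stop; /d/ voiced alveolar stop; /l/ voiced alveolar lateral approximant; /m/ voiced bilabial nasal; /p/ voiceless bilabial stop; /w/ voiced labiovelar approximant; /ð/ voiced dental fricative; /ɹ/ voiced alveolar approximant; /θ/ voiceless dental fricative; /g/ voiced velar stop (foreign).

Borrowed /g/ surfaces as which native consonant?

/d/ is closest: same manner (stop), place distance 3 (velar→alveolar), same voicing; total 3. Next closest is /w/ at distance 5.

d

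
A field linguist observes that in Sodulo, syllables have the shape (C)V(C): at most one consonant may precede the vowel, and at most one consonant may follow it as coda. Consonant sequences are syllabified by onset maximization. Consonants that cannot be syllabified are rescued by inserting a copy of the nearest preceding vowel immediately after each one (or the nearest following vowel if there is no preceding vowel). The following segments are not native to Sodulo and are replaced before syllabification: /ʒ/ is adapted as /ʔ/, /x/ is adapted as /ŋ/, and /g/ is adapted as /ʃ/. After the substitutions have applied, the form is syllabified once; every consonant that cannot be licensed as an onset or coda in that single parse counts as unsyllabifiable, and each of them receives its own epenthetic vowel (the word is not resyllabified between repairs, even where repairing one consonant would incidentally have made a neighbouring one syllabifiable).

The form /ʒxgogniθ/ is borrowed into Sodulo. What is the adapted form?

ʔoŋoʃoʃniθ

Substitution: /ʒ/ → /ʔ/, /x/ → /ŋ/, /g/ → /ʃ/, giving /ʔŋʃoʃniθ/.
Syllabifying with onset maximization leaves /ʔ/, /ŋ/ stranded (at most one coda consonant is licensed; onsets are limited to one consonant).
Epenthesis after each stranded consonant: /ʔ/ → /ʔo/, /ŋ/ → /ŋo/.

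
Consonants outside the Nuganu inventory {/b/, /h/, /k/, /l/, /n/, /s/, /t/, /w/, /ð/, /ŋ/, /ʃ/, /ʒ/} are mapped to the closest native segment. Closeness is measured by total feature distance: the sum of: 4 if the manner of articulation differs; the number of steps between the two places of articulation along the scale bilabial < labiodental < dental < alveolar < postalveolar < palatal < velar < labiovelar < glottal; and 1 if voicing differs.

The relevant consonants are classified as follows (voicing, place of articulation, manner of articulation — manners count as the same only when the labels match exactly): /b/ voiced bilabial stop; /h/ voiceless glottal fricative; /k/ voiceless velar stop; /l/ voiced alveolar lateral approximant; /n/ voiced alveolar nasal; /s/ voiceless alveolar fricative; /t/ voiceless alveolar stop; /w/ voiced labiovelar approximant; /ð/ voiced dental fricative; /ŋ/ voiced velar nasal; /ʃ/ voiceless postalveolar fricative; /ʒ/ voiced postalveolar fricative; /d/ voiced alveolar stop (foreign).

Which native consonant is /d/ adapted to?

t

/t/ is closest: same manner (stop), place distance 0 (alveolar→alveolar), voicing differs (+1); total 1. Next closest is /b/ at distance 3.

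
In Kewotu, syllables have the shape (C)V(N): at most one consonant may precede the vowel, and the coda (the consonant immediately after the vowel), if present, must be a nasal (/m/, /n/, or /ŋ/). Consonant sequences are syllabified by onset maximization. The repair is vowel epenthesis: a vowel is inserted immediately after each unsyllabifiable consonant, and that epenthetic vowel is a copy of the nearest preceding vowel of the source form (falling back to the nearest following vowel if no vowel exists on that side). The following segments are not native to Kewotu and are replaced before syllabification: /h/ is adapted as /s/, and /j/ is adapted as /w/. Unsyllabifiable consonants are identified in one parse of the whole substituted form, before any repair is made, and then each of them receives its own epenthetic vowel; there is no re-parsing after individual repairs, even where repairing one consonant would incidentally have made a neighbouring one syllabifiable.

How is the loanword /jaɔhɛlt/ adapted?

waɔsɛlɛtɛ

Substitution: /j/ → /w/, /h/ → /s/, giving /waɔsɛlt/.
Syllabifying with onset maximization leaves /l/, /t/ stranded (only a nasal (/m/, /n/, or /ŋ/) is licensed in coda position; onsets are limited to one consonant).
Epenthesis after each stranded consonant: /l/ → /lɛ/, /t/ → /tɛ/.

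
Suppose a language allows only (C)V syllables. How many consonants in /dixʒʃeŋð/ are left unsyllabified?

4

Under (C)V, the unsyllabifiable consonants are /x/, /ʒ/, /ŋ/, /ð/ (no codas are permitted; onsets are limited to one consonant).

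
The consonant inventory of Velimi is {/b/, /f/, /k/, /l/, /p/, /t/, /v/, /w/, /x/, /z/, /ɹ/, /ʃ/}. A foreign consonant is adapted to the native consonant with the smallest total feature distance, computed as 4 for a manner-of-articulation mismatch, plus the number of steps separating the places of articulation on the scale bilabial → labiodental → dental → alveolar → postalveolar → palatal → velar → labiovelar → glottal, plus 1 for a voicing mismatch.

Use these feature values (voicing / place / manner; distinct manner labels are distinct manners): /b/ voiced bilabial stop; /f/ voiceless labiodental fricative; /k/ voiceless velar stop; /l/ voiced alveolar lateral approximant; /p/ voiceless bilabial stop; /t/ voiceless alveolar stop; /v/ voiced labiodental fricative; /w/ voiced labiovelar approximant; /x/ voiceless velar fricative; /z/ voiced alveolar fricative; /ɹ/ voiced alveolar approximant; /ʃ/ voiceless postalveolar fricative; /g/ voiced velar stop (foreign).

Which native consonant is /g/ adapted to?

/k/ is closest: same manner (stop), place distance 0 (velar→velar), voicing differs (+1); total 1. Next closest is /t/ at distance 4.

k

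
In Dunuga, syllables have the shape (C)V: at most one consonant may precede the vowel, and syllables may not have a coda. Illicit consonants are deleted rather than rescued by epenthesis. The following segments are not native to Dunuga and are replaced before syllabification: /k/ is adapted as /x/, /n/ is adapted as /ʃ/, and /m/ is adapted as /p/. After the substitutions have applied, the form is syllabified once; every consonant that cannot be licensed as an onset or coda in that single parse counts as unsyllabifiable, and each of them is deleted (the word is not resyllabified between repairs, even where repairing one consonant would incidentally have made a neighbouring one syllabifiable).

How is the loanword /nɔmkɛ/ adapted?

ʃɔxɛ

Substitution: /n/ → /ʃ/, /m/ → /p/, /k/ → /x/, giving /ʃɔpxɛ/.
The consonants /p/ cannot be parsed into a legal (C)V syllable (no codas are permitted; onsets are limited to one consonant).
Deletion applies to /p/.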